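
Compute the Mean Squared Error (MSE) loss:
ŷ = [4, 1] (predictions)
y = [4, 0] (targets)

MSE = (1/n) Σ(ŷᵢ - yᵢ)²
MSE = 0.5

MSE = (1/2)((4-4)² + (1-0)²) = (1/2)(0 + 1) = 0.5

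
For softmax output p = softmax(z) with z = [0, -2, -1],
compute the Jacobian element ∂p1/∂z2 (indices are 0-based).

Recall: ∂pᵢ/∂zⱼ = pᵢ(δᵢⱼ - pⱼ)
∂p1/∂z2 = -0.02203

p = softmax(z) = [0.6652, 0.09003, 0.2447]
p1 = 0.09003, p2 = 0.2447

∂p1/∂z2 = -p1 × p2 = -0.09003 × 0.2447 = -0.02203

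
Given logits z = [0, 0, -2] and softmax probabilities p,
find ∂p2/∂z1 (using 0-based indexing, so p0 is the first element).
∂p2/∂z1 = -0.02968

p = softmax(z) = [0.4683, 0.4683, 0.06338]
p2 = 0.06338, p1 = 0.4683

∂p2/∂z1 = -p2 × p1 = -0.06338 × 0.4683 = -0.02968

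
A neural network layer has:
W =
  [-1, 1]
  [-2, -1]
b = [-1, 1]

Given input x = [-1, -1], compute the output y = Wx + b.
y = [-1, 4]

Wx = [-1×-1 + 1×-1, -2×-1 + -1×-1]
   = [0, 3]
y = Wx + b = [0 + -1, 3 + 1] = [-1, 4]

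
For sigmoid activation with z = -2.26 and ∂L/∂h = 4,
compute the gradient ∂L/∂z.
∂L/∂z = 0.3422

σ(-2.26) = 0.09449
σ'(-2.26) = σ(-2.26)(1 - σ(-2.26)) = 0.09449 × 0.9055 = 0.08556
∂L/∂z = ∂L/∂h · σ'(z) = 4 × 0.08556 = 0.3422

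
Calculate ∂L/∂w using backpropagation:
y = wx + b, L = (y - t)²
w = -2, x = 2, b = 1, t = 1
∂L/∂w = -16

y = wx + b = (-2)(2) + 1 = -3
∂L/∂y = 2(y - t) = 2(-3 - 1) = -8
∂y/∂w = x = 2
∂L/∂w = ∂L/∂y · ∂y/∂w = -8 × 2 = -16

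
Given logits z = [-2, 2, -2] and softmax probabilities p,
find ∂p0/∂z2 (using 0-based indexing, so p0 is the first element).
∂p0/∂z2 = -0.0003122

p = softmax(z) = [0.01767, 0.9647, 0.01767]
p0 = 0.01767, p2 = 0.01767

∂p0/∂z2 = -p0 × p2 = -0.01767 × 0.01767 = -0.0003122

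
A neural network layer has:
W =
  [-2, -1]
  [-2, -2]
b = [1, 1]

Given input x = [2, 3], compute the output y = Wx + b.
y = [-6, -9]

Wx = [-2×2 + -1×3, -2×2 + -2×3]
   = [-7, -10]
y = Wx + b = [-7 + 1, -10 + 1] = [-6, -9]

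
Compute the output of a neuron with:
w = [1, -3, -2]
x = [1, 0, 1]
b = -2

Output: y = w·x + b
y = -3

y = (1)(1) + (-3)(0) + (-2)(1) + -2 = -3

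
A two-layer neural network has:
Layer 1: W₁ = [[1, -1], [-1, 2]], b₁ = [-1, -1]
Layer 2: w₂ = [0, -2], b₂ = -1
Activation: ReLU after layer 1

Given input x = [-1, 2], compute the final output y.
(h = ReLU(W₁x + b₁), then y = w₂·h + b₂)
y = -9

Layer 1 pre-activation: z₁ = [-4, 4]
After ReLU: h = [0, 4]
Layer 2 output: y = 0×0 + -2×4 + -1 = -9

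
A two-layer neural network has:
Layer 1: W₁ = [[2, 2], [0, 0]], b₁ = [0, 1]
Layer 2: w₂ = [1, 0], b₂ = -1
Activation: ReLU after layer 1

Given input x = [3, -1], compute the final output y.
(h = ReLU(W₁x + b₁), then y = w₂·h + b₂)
y = 3

Layer 1 pre-activation: z₁ = [4, 1]
After ReLU: h = [4, 1]
Layer 2 output: y = 1×4 + 0×1 + -1 = 3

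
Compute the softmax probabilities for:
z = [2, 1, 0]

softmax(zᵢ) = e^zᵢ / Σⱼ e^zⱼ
p = [0.6652, 0.2447, 0.09]

exp(z) = [7.389, 2.718, 1]
Sum = 11.11
p = [0.6652, 0.2447, 0.09]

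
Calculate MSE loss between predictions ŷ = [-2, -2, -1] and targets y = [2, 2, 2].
MSE = 13.67

MSE = (1/3)((-2-2)² + (-2-2)² + (-1-2)²) = (1/3)(16 + 16 + 9) = 13.67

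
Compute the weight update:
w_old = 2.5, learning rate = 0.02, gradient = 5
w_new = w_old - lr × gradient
w_new = 2.4

w_new = w - η·∂L/∂w = 2.5 - 0.02×(5) = 2.5 - (0.1) = 2.4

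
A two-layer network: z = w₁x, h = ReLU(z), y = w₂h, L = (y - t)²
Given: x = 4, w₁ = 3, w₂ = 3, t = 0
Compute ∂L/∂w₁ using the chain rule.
∂L/∂w₁ = 864

Forward pass:
z = w₁x = 3×4 = 12
h = ReLU(12) = 12
y = w₂h = 3×12 = 36

Backward pass:
∂L/∂y = 2(y - t) = 2(36 - 0) = 72
∂y/∂h = w₂ = 3
∂h/∂z = 1 (ReLU derivative)
∂z/∂w₁ = x = 4

∂L/∂w₁ = 72 × 3 × 1 × 4 = 864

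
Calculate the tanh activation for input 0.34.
0.3275

tanh(0.34) = (e^(0.34) - e^(-0.34))/(e^(0.34) + e^(-0.34)) = 0.3275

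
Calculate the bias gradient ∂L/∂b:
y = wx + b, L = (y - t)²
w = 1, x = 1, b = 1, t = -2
∂L/∂b = 8

y = wx + b = (1)(1) + 1 = 2
∂L/∂y = 2(y - t) = 2(2 - -2) = 8
∂y/∂b = 1
∂L/∂b = ∂L/∂y · ∂y/∂b = 8 × 1 = 8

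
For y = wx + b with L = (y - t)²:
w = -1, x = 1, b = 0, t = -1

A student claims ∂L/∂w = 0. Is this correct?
Correct

y = (-1)(1) + 0 = -1
∂L/∂y = 2(y - t) = 2(-1 - -1) = 0
∂y/∂w = x = 1
∂L/∂w = 0 × 1 = 0

Claimed value: 0
Correct: The correct gradient is 0.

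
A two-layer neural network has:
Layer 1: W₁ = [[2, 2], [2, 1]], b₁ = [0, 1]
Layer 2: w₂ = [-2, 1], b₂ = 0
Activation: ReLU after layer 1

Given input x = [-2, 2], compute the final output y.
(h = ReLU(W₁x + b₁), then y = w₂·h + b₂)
y = 0

Layer 1 pre-activation: z₁ = [0, -1]
After ReLU: h = [0, 0]
Layer 2 output: y = -2×0 + 1×0 + 0 = 0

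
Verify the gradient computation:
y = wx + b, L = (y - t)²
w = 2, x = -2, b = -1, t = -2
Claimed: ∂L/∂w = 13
Incorrect

y = (2)(-2) + -1 = -5
∂L/∂y = 2(y - t) = 2(-5 - -2) = -6
∂y/∂w = x = -2
∂L/∂w = -6 × -2 = 12

Claimed value: 13
Incorrect: The correct gradient is 12.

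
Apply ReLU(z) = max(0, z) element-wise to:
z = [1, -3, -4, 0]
h = [1, 0, 0, 0]

ReLU applied element-wise: max(0,1)=1, max(0,-3)=0, max(0,-4)=0, max(0,0)=0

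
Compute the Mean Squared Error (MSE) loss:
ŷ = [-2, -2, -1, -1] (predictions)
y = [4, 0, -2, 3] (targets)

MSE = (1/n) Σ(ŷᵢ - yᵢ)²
MSE = 14.25

MSE = (1/4)((-2-4)² + (-2-0)² + (-1--2)² + (-1-3)²) = (1/4)(36 + 4 + 1 + 16) = 14.25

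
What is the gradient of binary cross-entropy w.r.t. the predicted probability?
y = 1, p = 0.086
∂L/∂p = -11.63

∂L/∂p = -y/p + (1-y)/(1-p) = -1/0.086 + 0 = -11.63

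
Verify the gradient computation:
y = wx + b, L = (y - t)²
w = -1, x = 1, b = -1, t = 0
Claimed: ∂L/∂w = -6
Incorrect

y = (-1)(1) + -1 = -2
∂L/∂y = 2(y - t) = 2(-2 - 0) = -4
∂y/∂w = x = 1
∂L/∂w = -4 × 1 = -4

Claimed value: -6
Incorrect: The correct gradient is -4.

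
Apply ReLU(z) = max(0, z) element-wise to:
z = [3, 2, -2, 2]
h = [3, 2, 0, 2]

ReLU applied element-wise: max(0,3)=3, max(0,2)=2, max(0,-2)=0, max(0,2)=2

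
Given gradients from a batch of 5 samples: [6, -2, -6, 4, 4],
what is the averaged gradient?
Average gradient = 1.2

Average = (1/5)(6 + -2 + -6 + 4 + 4) = 6/5 = 1.2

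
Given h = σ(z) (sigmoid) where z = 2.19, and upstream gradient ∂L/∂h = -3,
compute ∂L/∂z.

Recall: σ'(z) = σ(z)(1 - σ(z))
∂L/∂z = -0.2716

σ(2.19) = 0.8993
σ'(2.19) = σ(2.19)(1 - σ(2.19)) = 0.8993 × 0.1007 = 0.09052
∂L/∂z = ∂L/∂h · σ'(z) = -3 × 0.09052 = -0.2716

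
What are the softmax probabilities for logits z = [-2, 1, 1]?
p = [0.0243, 0.4879, 0.4879]

exp(z) = [0.1353, 2.718, 2.718]
Sum = 5.572
p = [0.0243, 0.4879, 0.4879]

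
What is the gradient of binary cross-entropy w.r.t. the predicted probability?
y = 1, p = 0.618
∂L/∂p = -1.618

∂L/∂p = -y/p + (1-y)/(1-p) = -1/0.618 + 0 = -1.618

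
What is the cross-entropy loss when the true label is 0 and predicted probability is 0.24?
L = 0.2744

L = -0·log(0.24) - 1·log(0.76) = -log(0.76) = 0.2744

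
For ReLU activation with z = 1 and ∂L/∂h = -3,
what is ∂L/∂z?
∂L/∂z = -3

h = ReLU(1) = 1
Since z > 0: ∂h/∂z = 1
∂L/∂z = ∂L/∂h · ∂h/∂z = -3 × 1 = -3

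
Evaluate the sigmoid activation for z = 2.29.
0.908

sigmoid(2.29) = 1/(1 + e^(-2.29)) = 1/(1 + 0.1013) = 0.908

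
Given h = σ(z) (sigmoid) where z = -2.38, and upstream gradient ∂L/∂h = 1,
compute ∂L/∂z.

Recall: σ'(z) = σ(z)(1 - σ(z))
∂L/∂z = 0.07753

σ(-2.38) = 0.08471
σ'(-2.38) = σ(-2.38)(1 - σ(-2.38)) = 0.08471 × 0.9153 = 0.07753
∂L/∂z = ∂L/∂h · σ'(z) = 1 × 0.07753 = 0.07753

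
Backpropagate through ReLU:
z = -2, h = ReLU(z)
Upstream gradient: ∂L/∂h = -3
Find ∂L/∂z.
∂L/∂z = 0

h = ReLU(-2) = 0
Since z < 0: ∂h/∂z = 0
∂L/∂z = ∂L/∂h · ∂h/∂z = -3 × 0 = 0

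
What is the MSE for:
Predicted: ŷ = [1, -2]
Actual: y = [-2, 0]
MSE = 6.5

MSE = (1/2)((1--2)² + (-2-0)²) = (1/2)(9 + 4) = 6.5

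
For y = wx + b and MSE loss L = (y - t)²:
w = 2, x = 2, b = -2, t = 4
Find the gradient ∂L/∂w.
∂L/∂w = -8

y = wx + b = (2)(2) + -2 = 2
∂L/∂y = 2(y - t) = 2(2 - 4) = -4
∂y/∂w = x = 2
∂L/∂w = ∂L/∂y · ∂y/∂w = -4 × 2 = -8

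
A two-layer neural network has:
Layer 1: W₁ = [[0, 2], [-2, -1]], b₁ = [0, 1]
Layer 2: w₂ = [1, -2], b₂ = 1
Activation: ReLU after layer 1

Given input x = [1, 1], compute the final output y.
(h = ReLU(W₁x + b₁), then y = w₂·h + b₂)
y = 3

Layer 1 pre-activation: z₁ = [2, -2]
After ReLU: h = [2, 0]
Layer 2 output: y = 1×2 + -2×0 + 1 = 3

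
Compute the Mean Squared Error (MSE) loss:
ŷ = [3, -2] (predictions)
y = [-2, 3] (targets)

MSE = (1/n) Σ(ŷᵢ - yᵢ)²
MSE = 25

MSE = (1/2)((3--2)² + (-2-3)²) = (1/2)(25 + 25) = 25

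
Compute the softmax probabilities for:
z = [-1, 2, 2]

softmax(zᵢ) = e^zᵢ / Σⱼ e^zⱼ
p = [0.0243, 0.4879, 0.4879]

exp(z) = [0.3679, 7.389, 7.389]
Sum = 15.15
p = [0.0243, 0.4879, 0.4879]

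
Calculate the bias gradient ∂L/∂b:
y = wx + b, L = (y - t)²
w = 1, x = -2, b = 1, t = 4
∂L/∂b = -10

y = wx + b = (1)(-2) + 1 = -1
∂L/∂y = 2(y - t) = 2(-1 - 4) = -10
∂y/∂b = 1
∂L/∂b = ∂L/∂y · ∂y/∂b = -10 × 1 = -10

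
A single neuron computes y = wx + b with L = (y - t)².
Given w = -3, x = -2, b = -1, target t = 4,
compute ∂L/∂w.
∂L/∂w = -4

y = wx + b = (-3)(-2) + -1 = 5
∂L/∂y = 2(y - t) = 2(5 - 4) = 2
∂y/∂w = x = -2
∂L/∂w = ∂L/∂y · ∂y/∂w = 2 × -2 = -4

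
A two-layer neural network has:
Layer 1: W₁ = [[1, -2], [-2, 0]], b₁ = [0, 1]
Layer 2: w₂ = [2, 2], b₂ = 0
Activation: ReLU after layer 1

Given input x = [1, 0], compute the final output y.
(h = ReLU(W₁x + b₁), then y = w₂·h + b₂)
y = 2

Layer 1 pre-activation: z₁ = [1, -1]
After ReLU: h = [1, 0]
Layer 2 output: y = 2×1 + 2×0 + 0 = 2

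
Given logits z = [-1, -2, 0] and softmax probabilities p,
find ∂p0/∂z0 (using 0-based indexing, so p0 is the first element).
∂p0/∂z0 = 0.1848

p = softmax(z) = [0.2447, 0.09003, 0.6652]
p0 = 0.2447

∂p0/∂z0 = p0(1 - p0) = 0.2447 × (1 - 0.2447) = 0.1848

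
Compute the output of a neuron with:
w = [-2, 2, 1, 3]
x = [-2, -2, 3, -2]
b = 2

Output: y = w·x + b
y = -1

y = (-2)(-2) + (2)(-2) + (1)(3) + (3)(-2) + 2 = -1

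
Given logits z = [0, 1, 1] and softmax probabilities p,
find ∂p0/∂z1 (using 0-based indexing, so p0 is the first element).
∂p0/∂z1 = -0.06561

p = softmax(z) = [0.1554, 0.4223, 0.4223]
p0 = 0.1554, p1 = 0.4223

∂p0/∂z1 = -p0 × p1 = -0.1554 × 0.4223 = -0.06561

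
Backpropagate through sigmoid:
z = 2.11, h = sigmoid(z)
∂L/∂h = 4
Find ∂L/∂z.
∂L/∂z = 0.3857

σ(2.11) = 0.8919
σ'(2.11) = σ(2.11)(1 - σ(2.11)) = 0.8919 × 0.1081 = 0.09644
∂L/∂z = ∂L/∂h · σ'(z) = 4 × 0.09644 = 0.3857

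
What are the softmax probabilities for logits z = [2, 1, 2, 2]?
p = [0.2969, 0.1092, 0.2969, 0.2969]

exp(z) = [7.389, 2.718, 7.389, 7.389]
Sum = 24.89
p = [0.2969, 0.1092, 0.2969, 0.2969]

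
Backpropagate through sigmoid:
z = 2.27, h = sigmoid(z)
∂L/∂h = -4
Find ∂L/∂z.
∂L/∂z = -0.3395

σ(2.27) = 0.9064
σ'(2.27) = σ(2.27)(1 - σ(2.27)) = 0.9064 × 0.09364 = 0.08487
∂L/∂z = ∂L/∂h · σ'(z) = -4 × 0.08487 = -0.3395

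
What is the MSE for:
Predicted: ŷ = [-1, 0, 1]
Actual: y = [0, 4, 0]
MSE = 6

MSE = (1/3)((-1-0)² + (0-4)² + (1-0)²) = (1/3)(1 + 16 + 1) = 6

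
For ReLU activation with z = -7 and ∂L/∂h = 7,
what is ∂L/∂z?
∂L/∂z = 0

h = ReLU(-7) = 0
Since z < 0: ∂h/∂z = 0
∂L/∂z = ∂L/∂h · ∂h/∂z = 7 × 0 = 0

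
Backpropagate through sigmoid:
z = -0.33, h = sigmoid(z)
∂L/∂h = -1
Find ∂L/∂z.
∂L/∂z = -0.2433

σ(-0.33) = 0.4182
σ'(-0.33) = σ(-0.33)(1 - σ(-0.33)) = 0.4182 × 0.5818 = 0.2433
∂L/∂z = ∂L/∂h · σ'(z) = -1 × 0.2433 = -0.2433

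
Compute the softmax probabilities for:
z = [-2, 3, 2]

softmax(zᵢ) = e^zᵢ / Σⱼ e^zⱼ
p = [0.0049, 0.7275, 0.2676]

exp(z) = [0.1353, 20.09, 7.389]
Sum = 27.61
p = [0.0049, 0.7275, 0.2676]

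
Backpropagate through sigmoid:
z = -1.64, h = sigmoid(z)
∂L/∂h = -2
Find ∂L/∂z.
∂L/∂z = -0.2721

σ(-1.64) = 0.1625
σ'(-1.64) = σ(-1.64)(1 - σ(-1.64)) = 0.1625 × 0.8375 = 0.1361
∂L/∂z = ∂L/∂h · σ'(z) = -2 × 0.1361 = -0.2721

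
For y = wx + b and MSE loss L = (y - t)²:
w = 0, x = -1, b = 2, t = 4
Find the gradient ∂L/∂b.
∂L/∂b = -4

y = wx + b = (0)(-1) + 2 = 2
∂L/∂y = 2(y - t) = 2(2 - 4) = -4
∂y/∂b = 1
∂L/∂b = ∂L/∂y · ∂y/∂b = -4 × 1 = -4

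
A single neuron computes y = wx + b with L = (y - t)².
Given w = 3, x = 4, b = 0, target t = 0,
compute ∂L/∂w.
∂L/∂w = 96

y = wx + b = (3)(4) + 0 = 12
∂L/∂y = 2(y - t) = 2(12 - 0) = 24
∂y/∂w = x = 4
∂L/∂w = ∂L/∂y · ∂y/∂w = 24 × 4 = 96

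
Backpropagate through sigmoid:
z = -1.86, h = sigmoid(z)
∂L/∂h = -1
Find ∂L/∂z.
∂L/∂z = -0.1166

σ(-1.86) = 0.1347
σ'(-1.86) = σ(-1.86)(1 - σ(-1.86)) = 0.1347 × 0.8653 = 0.1166
∂L/∂z = ∂L/∂h · σ'(z) = -1 × 0.1166 = -0.1166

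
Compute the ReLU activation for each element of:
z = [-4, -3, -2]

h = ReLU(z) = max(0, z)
h = [0, 0, 0]

ReLU applied element-wise: max(0,-4)=0, max(0,-3)=0, max(0,-2)=0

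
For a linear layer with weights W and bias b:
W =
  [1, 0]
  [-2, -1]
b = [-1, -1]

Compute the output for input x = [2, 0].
y = [1, -5]

Wx = [1×2 + 0×0, -2×2 + -1×0]
   = [2, -4]
y = Wx + b = [2 + -1, -4 + -1] = [1, -5]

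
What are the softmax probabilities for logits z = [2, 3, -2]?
p = [0.2676, 0.7275, 0.0049]

exp(z) = [7.389, 20.09, 0.1353]
Sum = 27.61
p = [0.2676, 0.7275, 0.0049]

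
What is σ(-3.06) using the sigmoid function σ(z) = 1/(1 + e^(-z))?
0.04479

sigmoid(-3.06) = 1/(1 + e^(3.06)) = 1/(1 + 21.33) = 0.04479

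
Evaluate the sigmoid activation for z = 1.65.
0.8389

sigmoid(1.65) = 1/(1 + e^(-1.65)) = 1/(1 + 0.192) = 0.8389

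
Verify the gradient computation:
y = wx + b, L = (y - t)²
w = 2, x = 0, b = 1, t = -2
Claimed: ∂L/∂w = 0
Correct

y = (2)(0) + 1 = 1
∂L/∂y = 2(y - t) = 2(1 - -2) = 6
∂y/∂w = x = 0
∂L/∂w = 6 × 0 = 0

Claimed value: 0
Correct: The correct gradient is 0.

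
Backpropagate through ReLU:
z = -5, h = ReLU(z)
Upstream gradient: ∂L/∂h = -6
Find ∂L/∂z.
∂L/∂z = 0

h = ReLU(-5) = 0
Since z < 0: ∂h/∂z = 0
∂L/∂z = ∂L/∂h · ∂h/∂z = -6 × 0 = 0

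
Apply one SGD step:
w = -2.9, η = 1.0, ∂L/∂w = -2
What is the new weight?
w_new = -0.9

w_new = w - η·∂L/∂w = -2.9 - 1.0×(-2) = -2.9 - (-2) = -0.9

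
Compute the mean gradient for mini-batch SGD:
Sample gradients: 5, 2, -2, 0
Average gradient = 1.25

Average = (1/4)(5 + 2 + -2 + 0) = 5/4 = 1.25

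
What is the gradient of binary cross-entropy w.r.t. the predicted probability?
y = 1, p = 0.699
∂L/∂p = -1.431

∂L/∂p = -y/p + (1-y)/(1-p) = -1/0.699 + 0 = -1.431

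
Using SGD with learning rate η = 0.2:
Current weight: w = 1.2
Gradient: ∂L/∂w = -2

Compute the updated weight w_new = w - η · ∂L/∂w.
w_new = 1.6

w_new = w - η·∂L/∂w = 1.2 - 0.2×(-2) = 1.2 - (-0.4) = 1.6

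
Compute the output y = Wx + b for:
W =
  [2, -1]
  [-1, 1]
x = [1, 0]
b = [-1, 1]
y = [1, 0]

Wx = [2×1 + -1×0, -1×1 + 1×0]
   = [2, -1]
y = Wx + b = [2 + -1, -1 + 1] = [1, 0]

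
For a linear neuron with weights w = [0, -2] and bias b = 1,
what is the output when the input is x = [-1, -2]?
y = 5

y = (0)(-1) + (-2)(-2) + 1 = 5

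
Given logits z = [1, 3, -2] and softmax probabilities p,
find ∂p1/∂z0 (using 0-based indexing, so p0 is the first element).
∂p1/∂z0 = -0.1038

p = softmax(z) = [0.1185, 0.8756, 0.0059]
p1 = 0.8756, p0 = 0.1185

∂p1/∂z0 = -p1 × p0 = -0.8756 × 0.1185 = -0.1038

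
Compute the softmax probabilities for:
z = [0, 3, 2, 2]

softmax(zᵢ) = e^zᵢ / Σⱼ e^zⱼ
p = [0.0279, 0.5601, 0.206, 0.206]

exp(z) = [1, 20.09, 7.389, 7.389]
Sum = 35.86
p = [0.0279, 0.5601, 0.206, 0.206]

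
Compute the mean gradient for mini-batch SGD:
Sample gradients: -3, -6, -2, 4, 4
Average gradient = -0.6

Average = (1/5)(-3 + -6 + -2 + 4 + 4) = -3/5 = -0.6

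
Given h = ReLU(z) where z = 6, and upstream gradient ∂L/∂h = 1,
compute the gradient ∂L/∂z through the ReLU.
∂L/∂z = 1

h = ReLU(6) = 6
Since z > 0: ∂h/∂z = 1
∂L/∂z = ∂L/∂h · ∂h/∂z = 1 × 1 = 1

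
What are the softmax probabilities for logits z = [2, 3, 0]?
p = [0.2595, 0.7054, 0.0351]

exp(z) = [7.389, 20.09, 1]
Sum = 28.47
p = [0.2595, 0.7054, 0.0351]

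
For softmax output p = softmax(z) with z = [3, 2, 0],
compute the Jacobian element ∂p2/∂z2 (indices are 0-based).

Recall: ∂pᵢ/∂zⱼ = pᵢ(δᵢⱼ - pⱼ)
∂p2/∂z2 = 0.03389

p = softmax(z) = [0.7054, 0.2595, 0.03512]
p2 = 0.03512

∂p2/∂z2 = p2(1 - p2) = 0.03512 × (1 - 0.03512) = 0.03389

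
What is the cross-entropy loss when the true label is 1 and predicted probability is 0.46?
L = 0.7765

L = -1·log(0.46) - 0·log(0.54) = -log(0.46) = 0.7765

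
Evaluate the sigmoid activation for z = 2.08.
0.8889

sigmoid(2.08) = 1/(1 + e^(-2.08)) = 1/(1 + 0.1249) = 0.8889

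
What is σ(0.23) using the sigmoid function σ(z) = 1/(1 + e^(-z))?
0.5572

sigmoid(0.23) = 1/(1 + e^(-0.23)) = 1/(1 + 0.7945) = 0.5572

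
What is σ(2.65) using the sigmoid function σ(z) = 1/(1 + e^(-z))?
0.934

sigmoid(2.65) = 1/(1 + e^(-2.65)) = 1/(1 + 0.07065) = 0.934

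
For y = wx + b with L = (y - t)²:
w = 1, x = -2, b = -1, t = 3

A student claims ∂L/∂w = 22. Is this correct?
Incorrect

y = (1)(-2) + -1 = -3
∂L/∂y = 2(y - t) = 2(-3 - 3) = -12
∂y/∂w = x = -2
∂L/∂w = -12 × -2 = 24

Claimed value: 22
Incorrect: The correct gradient is 24.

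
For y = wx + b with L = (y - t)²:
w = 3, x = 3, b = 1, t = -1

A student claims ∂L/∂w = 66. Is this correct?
Correct

y = (3)(3) + 1 = 10
∂L/∂y = 2(y - t) = 2(10 - -1) = 22
∂y/∂w = x = 3
∂L/∂w = 22 × 3 = 66

Claimed value: 66
Correct: The correct gradient is 66.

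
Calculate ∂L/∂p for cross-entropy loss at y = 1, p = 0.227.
∂L/∂p = -4.405

∂L/∂p = -y/p + (1-y)/(1-p) = -1/0.227 + 0 = -4.405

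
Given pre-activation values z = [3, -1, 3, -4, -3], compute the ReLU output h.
h = [3, 0, 3, 0, 0]

ReLU applied element-wise: max(0,3)=3, max(0,-1)=0, max(0,3)=3, max(0,-4)=0, max(0,-3)=0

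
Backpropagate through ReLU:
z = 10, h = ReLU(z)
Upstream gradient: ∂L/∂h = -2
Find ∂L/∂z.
∂L/∂z = -2

h = ReLU(10) = 10
Since z > 0: ∂h/∂z = 1
∂L/∂z = ∂L/∂h · ∂h/∂z = -2 × 1 = -2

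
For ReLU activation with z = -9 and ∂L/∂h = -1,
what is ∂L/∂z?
∂L/∂z = 0

h = ReLU(-9) = 0
Since z < 0: ∂h/∂z = 0
∂L/∂z = ∂L/∂h · ∂h/∂z = -1 × 0 = 0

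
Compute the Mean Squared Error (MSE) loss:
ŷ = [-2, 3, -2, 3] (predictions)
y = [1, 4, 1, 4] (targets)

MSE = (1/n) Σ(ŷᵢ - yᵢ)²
MSE = 5

MSE = (1/4)((-2-1)² + (3-4)² + (-2-1)² + (3-4)²) = (1/4)(9 + 1 + 9 + 1) = 5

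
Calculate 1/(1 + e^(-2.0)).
0.8808

sigmoid(2.0) = 1/(1 + e^(-2.0)) = 1/(1 + 0.1353) = 0.8808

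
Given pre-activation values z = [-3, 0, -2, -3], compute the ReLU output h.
h = [0, 0, 0, 0]

ReLU applied element-wise: max(0,-3)=0, max(0,0)=0, max(0,-2)=0, max(0,-3)=0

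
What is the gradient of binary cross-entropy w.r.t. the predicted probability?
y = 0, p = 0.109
∂L/∂p = 1.122

∂L/∂p = -y/p + (1-y)/(1-p) = 0 + 1/0.891 = 1.122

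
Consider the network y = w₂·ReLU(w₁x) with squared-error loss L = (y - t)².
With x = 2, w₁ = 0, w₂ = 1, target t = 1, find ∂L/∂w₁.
∂L/∂w₁ = 0

Forward pass:
z = w₁x = 0×2 = 0
h = ReLU(0) = 0
y = w₂h = 1×0 = 0

Backward pass:
∂L/∂y = 2(y - t) = 2(0 - 1) = -2
∂y/∂h = w₂ = 1
∂h/∂z = 0 (ReLU derivative)
∂z/∂w₁ = x = 2

∂L/∂w₁ = -2 × 1 × 0 × 2 = 0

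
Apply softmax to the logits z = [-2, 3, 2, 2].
p = [0.0039, 0.5739, 0.2111, 0.2111]

exp(z) = [0.1353, 20.09, 7.389, 7.389]
Sum = 35
p = [0.0039, 0.5739, 0.2111, 0.2111]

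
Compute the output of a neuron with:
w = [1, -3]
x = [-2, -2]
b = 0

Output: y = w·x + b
y = 4

y = (1)(-2) + (-3)(-2) + 0 = 4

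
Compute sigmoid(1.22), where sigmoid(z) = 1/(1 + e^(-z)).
0.7721

sigmoid(1.22) = 1/(1 + e^(-1.22)) = 1/(1 + 0.2952) = 0.7721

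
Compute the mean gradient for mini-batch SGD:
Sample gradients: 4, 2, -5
Average gradient = 0.3333

Average = (1/3)(4 + 2 + -5) = 1/3 = 0.3333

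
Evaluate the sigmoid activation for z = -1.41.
0.1962

sigmoid(-1.41) = 1/(1 + e^(1.41)) = 1/(1 + 4.096) = 0.1962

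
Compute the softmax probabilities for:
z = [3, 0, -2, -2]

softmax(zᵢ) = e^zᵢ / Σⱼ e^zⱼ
p = [0.9405, 0.0468, 0.0063, 0.0063]

exp(z) = [20.09, 1, 0.1353, 0.1353]
Sum = 21.36
p = [0.9405, 0.0468, 0.0063, 0.0063]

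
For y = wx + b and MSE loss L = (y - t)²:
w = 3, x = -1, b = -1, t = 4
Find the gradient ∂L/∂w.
∂L/∂w = 16

y = wx + b = (3)(-1) + -1 = -4
∂L/∂y = 2(y - t) = 2(-4 - 4) = -16
∂y/∂w = x = -1
∂L/∂w = ∂L/∂y · ∂y/∂w = -16 × -1 = 16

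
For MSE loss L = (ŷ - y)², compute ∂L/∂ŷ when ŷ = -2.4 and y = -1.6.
∂L/∂ŷ = -1.6

∂L/∂ŷ = 2(ŷ - y) = 2(-2.4 - -1.6) = 2(-0.8) = -1.6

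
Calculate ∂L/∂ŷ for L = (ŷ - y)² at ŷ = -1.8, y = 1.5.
∂L/∂ŷ = -6.6

∂L/∂ŷ = 2(ŷ - y) = 2(-1.8 - 1.5) = 2(-3.3) = -6.6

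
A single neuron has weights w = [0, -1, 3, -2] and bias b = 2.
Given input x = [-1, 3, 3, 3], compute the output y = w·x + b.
y = 2

y = (0)(-1) + (-1)(3) + (3)(3) + (-2)(3) + 2 = 2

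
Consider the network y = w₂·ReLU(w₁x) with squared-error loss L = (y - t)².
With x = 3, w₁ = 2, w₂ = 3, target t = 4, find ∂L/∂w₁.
∂L/∂w₁ = 252

Forward pass:
z = w₁x = 2×3 = 6
h = ReLU(6) = 6
y = w₂h = 3×6 = 18

Backward pass:
∂L/∂y = 2(y - t) = 2(18 - 4) = 28
∂y/∂h = w₂ = 3
∂h/∂z = 1 (ReLU derivative)
∂z/∂w₁ = x = 3

∂L/∂w₁ = 28 × 3 × 1 × 3 = 252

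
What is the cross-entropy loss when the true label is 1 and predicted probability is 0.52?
L = 0.6539

L = -1·log(0.52) - 0·log(0.48) = -log(0.52) = 0.6539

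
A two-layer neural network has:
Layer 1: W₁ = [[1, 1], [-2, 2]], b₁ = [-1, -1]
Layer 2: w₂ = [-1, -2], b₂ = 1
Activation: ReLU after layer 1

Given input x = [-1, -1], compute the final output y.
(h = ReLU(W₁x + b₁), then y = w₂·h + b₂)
y = 1

Layer 1 pre-activation: z₁ = [-3, -1]
After ReLU: h = [0, 0]
Layer 2 output: y = -1×0 + -2×0 + 1 = 1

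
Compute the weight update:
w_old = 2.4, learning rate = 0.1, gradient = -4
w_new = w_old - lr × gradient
w_new = 2.8

w_new = w - η·∂L/∂w = 2.4 - 0.1×(-4) = 2.4 - (-0.4) = 2.8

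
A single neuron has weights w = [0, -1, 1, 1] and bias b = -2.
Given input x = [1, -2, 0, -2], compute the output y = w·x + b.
y = -2

y = (0)(1) + (-1)(-2) + (1)(0) + (1)(-2) + -2 = -2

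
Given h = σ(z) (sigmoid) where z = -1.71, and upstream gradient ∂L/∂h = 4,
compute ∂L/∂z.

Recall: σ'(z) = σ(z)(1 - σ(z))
∂L/∂z = 0.5188

σ(-1.71) = 0.1532
σ'(-1.71) = σ(-1.71)(1 - σ(-1.71)) = 0.1532 × 0.8468 = 0.1297
∂L/∂z = ∂L/∂h · σ'(z) = 4 × 0.1297 = 0.5188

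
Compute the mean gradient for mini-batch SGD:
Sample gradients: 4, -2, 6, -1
Average gradient = 1.75

Average = (1/4)(4 + -2 + 6 + -1) = 7/4 = 1.75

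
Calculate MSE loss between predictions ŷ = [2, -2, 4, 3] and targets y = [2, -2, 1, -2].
MSE = 8.5

MSE = (1/4)((2-2)² + (-2--2)² + (4-1)² + (3--2)²) = (1/4)(0 + 0 + 9 + 25) = 8.5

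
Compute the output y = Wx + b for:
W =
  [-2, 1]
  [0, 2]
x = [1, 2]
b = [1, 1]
y = [1, 5]

Wx = [-2×1 + 1×2, 0×1 + 2×2]
   = [0, 4]
y = Wx + b = [0 + 1, 4 + 1] = [1, 5]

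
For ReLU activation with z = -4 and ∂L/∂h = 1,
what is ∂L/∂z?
∂L/∂z = 0

h = ReLU(-4) = 0
Since z < 0: ∂h/∂z = 0
∂L/∂z = ∂L/∂h · ∂h/∂z = 1 × 0 = 0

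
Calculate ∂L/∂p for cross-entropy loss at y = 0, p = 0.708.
∂L/∂p = 3.425

∂L/∂p = -y/p + (1-y)/(1-p) = 0 + 1/0.292 = 3.425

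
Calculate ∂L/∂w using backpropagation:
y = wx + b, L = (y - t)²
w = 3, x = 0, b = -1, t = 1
∂L/∂w = 0

y = wx + b = (3)(0) + -1 = -1
∂L/∂y = 2(y - t) = 2(-1 - 1) = -4
∂y/∂w = x = 0
∂L/∂w = ∂L/∂y · ∂y/∂w = -4 × 0 = 0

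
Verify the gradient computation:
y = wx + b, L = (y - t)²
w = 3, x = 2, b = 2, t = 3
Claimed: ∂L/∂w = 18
Incorrect

y = (3)(2) + 2 = 8
∂L/∂y = 2(y - t) = 2(8 - 3) = 10
∂y/∂w = x = 2
∂L/∂w = 10 × 2 = 20

Claimed value: 18
Incorrect: The correct gradient is 20.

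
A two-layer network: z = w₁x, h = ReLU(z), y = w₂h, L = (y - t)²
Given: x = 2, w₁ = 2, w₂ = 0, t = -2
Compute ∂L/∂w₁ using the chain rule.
∂L/∂w₁ = 0

Forward pass:
z = w₁x = 2×2 = 4
h = ReLU(4) = 4
y = w₂h = 0×4 = 0

Backward pass:
∂L/∂y = 2(y - t) = 2(0 - -2) = 4
∂y/∂h = w₂ = 0
∂h/∂z = 1 (ReLU derivative)
∂z/∂w₁ = x = 2

∂L/∂w₁ = 4 × 0 × 1 × 2 = 0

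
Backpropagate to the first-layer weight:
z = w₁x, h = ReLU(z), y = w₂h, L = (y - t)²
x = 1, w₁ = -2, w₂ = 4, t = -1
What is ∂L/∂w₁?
∂L/∂w₁ = 0

Forward pass:
z = w₁x = -2×1 = -2
h = ReLU(-2) = 0
y = w₂h = 4×0 = 0

Backward pass:
∂L/∂y = 2(y - t) = 2(0 - -1) = 2
∂y/∂h = w₂ = 4
∂h/∂z = 0 (ReLU derivative)
∂z/∂w₁ = x = 1

∂L/∂w₁ = 2 × 4 × 0 × 1 = 0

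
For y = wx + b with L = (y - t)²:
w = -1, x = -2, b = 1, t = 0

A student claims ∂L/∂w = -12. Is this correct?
Correct

y = (-1)(-2) + 1 = 3
∂L/∂y = 2(y - t) = 2(3 - 0) = 6
∂y/∂w = x = -2
∂L/∂w = 6 × -2 = -12

Claimed value: -12
Correct: The correct gradient is -12.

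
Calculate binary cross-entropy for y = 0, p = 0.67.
L = 1.109

L = -0·log(0.67) - 1·log(0.33) = -log(0.33) = 1.109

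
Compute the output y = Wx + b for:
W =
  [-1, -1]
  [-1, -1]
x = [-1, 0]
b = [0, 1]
y = [1, 2]

Wx = [-1×-1 + -1×0, -1×-1 + -1×0]
   = [1, 1]
y = Wx + b = [1 + 0, 1 + 1] = [1, 2]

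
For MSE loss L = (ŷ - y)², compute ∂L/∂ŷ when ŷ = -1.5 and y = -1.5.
∂L/∂ŷ = 0.0

∂L/∂ŷ = 2(ŷ - y) = 2(-1.5 - -1.5) = 2(0.0) = 0.0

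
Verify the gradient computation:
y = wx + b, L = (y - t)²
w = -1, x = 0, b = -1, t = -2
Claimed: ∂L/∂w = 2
Incorrect

y = (-1)(0) + -1 = -1
∂L/∂y = 2(y - t) = 2(-1 - -2) = 2
∂y/∂w = x = 0
∂L/∂w = 2 × 0 = 0

Claimed value: 2
Incorrect: The correct gradient is 0.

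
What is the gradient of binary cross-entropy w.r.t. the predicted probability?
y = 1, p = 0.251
∂L/∂p = -3.984

∂L/∂p = -y/p + (1-y)/(1-p) = -1/0.251 + 0 = -3.984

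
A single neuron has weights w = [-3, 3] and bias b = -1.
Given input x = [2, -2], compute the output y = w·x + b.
y = -13

y = (-3)(2) + (3)(-2) + -1 = -13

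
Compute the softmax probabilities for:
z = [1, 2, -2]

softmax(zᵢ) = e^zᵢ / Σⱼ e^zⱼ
p = [0.2654, 0.7214, 0.0132]

exp(z) = [2.718, 7.389, 0.1353]
Sum = 10.24
p = [0.2654, 0.7214, 0.0132]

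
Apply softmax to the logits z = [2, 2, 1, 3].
p = [0.1966, 0.1966, 0.0723, 0.5344]

exp(z) = [7.389, 7.389, 2.718, 20.09]
Sum = 37.58
p = [0.1966, 0.1966, 0.0723, 0.5344]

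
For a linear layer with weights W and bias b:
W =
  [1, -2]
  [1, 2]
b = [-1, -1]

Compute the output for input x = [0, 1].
y = [-3, 1]

Wx = [1×0 + -2×1, 1×0 + 2×1]
   = [-2, 2]
y = Wx + b = [-2 + -1, 2 + -1] = [-3, 1]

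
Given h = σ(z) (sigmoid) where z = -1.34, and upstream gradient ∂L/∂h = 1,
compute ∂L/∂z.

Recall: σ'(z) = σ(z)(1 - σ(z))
∂L/∂z = 0.1644

σ(-1.34) = 0.2075
σ'(-1.34) = σ(-1.34)(1 - σ(-1.34)) = 0.2075 × 0.7925 = 0.1644
∂L/∂z = ∂L/∂h · σ'(z) = 1 × 0.1644 = 0.1644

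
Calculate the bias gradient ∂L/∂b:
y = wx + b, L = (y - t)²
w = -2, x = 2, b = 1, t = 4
∂L/∂b = -14

y = wx + b = (-2)(2) + 1 = -3
∂L/∂y = 2(y - t) = 2(-3 - 4) = -14
∂y/∂b = 1
∂L/∂b = ∂L/∂y · ∂y/∂b = -14 × 1 = -14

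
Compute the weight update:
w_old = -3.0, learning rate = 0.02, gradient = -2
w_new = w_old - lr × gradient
w_new = -2.96

w_new = w - η·∂L/∂w = -3.0 - 0.02×(-2) = -3.0 - (-0.04) = -2.96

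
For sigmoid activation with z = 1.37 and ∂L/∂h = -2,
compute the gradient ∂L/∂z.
∂L/∂z = -0.3231

σ(1.37) = 0.7974
σ'(1.37) = σ(1.37)(1 - σ(1.37)) = 0.7974 × 0.2026 = 0.1616
∂L/∂z = ∂L/∂h · σ'(z) = -2 × 0.1616 = -0.3231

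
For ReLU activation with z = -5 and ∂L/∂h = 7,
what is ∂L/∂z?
∂L/∂z = 0

h = ReLU(-5) = 0
Since z < 0: ∂h/∂z = 0
∂L/∂z = ∂L/∂h · ∂h/∂z = 7 × 0 = 0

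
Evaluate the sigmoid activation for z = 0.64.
0.6548

sigmoid(0.64) = 1/(1 + e^(-0.64)) = 1/(1 + 0.5273) = 0.6548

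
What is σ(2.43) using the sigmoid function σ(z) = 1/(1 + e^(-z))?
0.9191

sigmoid(2.43) = 1/(1 + e^(-2.43)) = 1/(1 + 0.08804) = 0.9191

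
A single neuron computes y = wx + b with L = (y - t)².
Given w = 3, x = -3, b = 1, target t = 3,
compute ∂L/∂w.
∂L/∂w = 66

y = wx + b = (3)(-3) + 1 = -8
∂L/∂y = 2(y - t) = 2(-8 - 3) = -22
∂y/∂w = x = -3
∂L/∂w = ∂L/∂y · ∂y/∂w = -22 × -3 = 66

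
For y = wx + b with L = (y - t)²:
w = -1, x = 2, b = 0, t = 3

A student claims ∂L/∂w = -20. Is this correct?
Correct

y = (-1)(2) + 0 = -2
∂L/∂y = 2(y - t) = 2(-2 - 3) = -10
∂y/∂w = x = 2
∂L/∂w = -10 × 2 = -20

Claimed value: -20
Correct: The correct gradient is -20.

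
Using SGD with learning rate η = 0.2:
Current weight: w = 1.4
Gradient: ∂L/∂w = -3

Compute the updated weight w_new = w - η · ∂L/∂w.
w_new = 2

w_new = w - η·∂L/∂w = 1.4 - 0.2×(-3) = 1.4 - (-0.6) = 2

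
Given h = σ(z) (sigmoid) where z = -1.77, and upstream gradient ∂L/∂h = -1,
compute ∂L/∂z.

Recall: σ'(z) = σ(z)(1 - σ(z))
∂L/∂z = -0.1244

σ(-1.77) = 0.1455
σ'(-1.77) = σ(-1.77)(1 - σ(-1.77)) = 0.1455 × 0.8545 = 0.1244
∂L/∂z = ∂L/∂h · σ'(z) = -1 × 0.1244 = -0.1244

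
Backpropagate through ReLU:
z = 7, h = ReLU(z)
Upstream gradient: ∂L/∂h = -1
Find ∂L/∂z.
∂L/∂z = -1

h = ReLU(7) = 7
Since z > 0: ∂h/∂z = 1
∂L/∂z = ∂L/∂h · ∂h/∂z = -1 × 1 = -1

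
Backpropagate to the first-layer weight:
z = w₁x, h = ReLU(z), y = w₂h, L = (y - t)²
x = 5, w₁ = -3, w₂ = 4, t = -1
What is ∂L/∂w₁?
∂L/∂w₁ = 0

Forward pass:
z = w₁x = -3×5 = -15
h = ReLU(-15) = 0
y = w₂h = 4×0 = 0

Backward pass:
∂L/∂y = 2(y - t) = 2(0 - -1) = 2
∂y/∂h = w₂ = 4
∂h/∂z = 0 (ReLU derivative)
∂z/∂w₁ = x = 5

∂L/∂w₁ = 2 × 4 × 0 × 5 = 0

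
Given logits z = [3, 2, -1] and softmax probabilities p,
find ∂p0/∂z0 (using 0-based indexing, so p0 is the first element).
∂p0/∂z0 = 0.201

p = softmax(z) = [0.7214, 0.2654, 0.01321]
p0 = 0.7214

∂p0/∂z0 = p0(1 - p0) = 0.7214 × (1 - 0.7214) = 0.201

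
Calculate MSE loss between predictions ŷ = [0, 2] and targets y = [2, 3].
MSE = 2.5

MSE = (1/2)((0-2)² + (2-3)²) = (1/2)(4 + 1) = 2.5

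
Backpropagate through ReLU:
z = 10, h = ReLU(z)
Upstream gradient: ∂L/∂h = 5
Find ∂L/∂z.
∂L/∂z = 5

h = ReLU(10) = 10
Since z > 0: ∂h/∂z = 1
∂L/∂z = ∂L/∂h · ∂h/∂z = 5 × 1 = 5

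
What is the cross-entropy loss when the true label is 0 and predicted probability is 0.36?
L = 0.4463

L = -0·log(0.36) - 1·log(0.64) = -log(0.64) = 0.4463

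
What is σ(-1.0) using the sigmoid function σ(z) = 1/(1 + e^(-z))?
0.2689

sigmoid(-1.0) = 1/(1 + e^(1.0)) = 1/(1 + 2.718) = 0.2689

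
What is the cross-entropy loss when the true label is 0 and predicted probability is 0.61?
L = 0.9416

L = -0·log(0.61) - 1·log(0.39) = -log(0.39) = 0.9416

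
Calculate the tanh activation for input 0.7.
0.6044

tanh(0.7) = (e^(0.7) - e^(-0.7))/(e^(0.7) + e^(-0.7)) = 0.6044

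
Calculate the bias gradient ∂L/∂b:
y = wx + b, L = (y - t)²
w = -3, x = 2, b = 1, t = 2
∂L/∂b = -14

y = wx + b = (-3)(2) + 1 = -5
∂L/∂y = 2(y - t) = 2(-5 - 2) = -14
∂y/∂b = 1
∂L/∂b = ∂L/∂y · ∂y/∂b = -14 × 1 = -14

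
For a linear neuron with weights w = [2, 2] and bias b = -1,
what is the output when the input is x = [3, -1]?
y = 3

y = (2)(3) + (2)(-1) + -1 = 3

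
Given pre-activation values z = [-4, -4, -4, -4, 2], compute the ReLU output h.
h = [0, 0, 0, 0, 2]

ReLU applied element-wise: max(0,-4)=0, max(0,-4)=0, max(0,-4)=0, max(0,-4)=0, max(0,2)=2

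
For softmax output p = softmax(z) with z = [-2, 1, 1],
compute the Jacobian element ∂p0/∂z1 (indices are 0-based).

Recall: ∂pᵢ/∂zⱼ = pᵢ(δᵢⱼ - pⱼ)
∂p0/∂z1 = -0.01185

p = softmax(z) = [0.02429, 0.4879, 0.4879]
p0 = 0.02429, p1 = 0.4879

∂p0/∂z1 = -p0 × p1 = -0.02429 × 0.4879 = -0.01185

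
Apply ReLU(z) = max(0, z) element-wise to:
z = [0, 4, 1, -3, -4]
h = [0, 4, 1, 0, 0]

ReLU applied element-wise: max(0,0)=0, max(0,4)=4, max(0,1)=1, max(0,-3)=0, max(0,-4)=0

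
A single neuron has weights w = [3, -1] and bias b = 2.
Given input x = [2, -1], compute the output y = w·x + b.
y = 9

y = (3)(2) + (-1)(-1) + 2 = 9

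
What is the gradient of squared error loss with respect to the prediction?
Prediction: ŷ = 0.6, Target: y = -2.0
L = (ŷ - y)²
∂L/∂ŷ = 5.2

∂L/∂ŷ = 2(ŷ - y) = 2(0.6 - -2.0) = 2(2.6) = 5.2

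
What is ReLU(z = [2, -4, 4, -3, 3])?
h = [2, 0, 4, 0, 3]

ReLU applied element-wise: max(0,2)=2, max(0,-4)=0, max(0,4)=4, max(0,-3)=0, max(0,3)=3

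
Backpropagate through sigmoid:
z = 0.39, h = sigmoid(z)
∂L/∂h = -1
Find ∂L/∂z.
∂L/∂z = -0.2407

σ(0.39) = 0.5963
σ'(0.39) = σ(0.39)(1 - σ(0.39)) = 0.5963 × 0.4037 = 0.2407
∂L/∂z = ∂L/∂h · σ'(z) = -1 × 0.2407 = -0.2407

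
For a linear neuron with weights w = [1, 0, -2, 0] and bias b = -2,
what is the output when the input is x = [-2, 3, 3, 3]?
y = -10

y = (1)(-2) + (0)(3) + (-2)(3) + (0)(3) + -2 = -10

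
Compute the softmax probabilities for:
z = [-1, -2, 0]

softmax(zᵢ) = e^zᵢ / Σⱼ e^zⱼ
p = [0.2447, 0.09, 0.6652]

exp(z) = [0.3679, 0.1353, 1]
Sum = 1.503
p = [0.2447, 0.09, 0.6652]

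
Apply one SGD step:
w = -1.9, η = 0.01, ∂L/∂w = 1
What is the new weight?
w_new = -1.91

w_new = w - η·∂L/∂w = -1.9 - 0.01×(1) = -1.9 - (0.01) = -1.91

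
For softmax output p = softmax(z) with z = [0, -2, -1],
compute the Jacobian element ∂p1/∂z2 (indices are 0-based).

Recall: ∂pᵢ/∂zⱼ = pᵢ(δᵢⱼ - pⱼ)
∂p1/∂z2 = -0.02203

p = softmax(z) = [0.6652, 0.09003, 0.2447]
p1 = 0.09003, p2 = 0.2447

∂p1/∂z2 = -p1 × p2 = -0.09003 × 0.2447 = -0.02203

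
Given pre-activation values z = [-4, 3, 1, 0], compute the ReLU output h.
h = [0, 3, 1, 0]

ReLU applied element-wise: max(0,-4)=0, max(0,3)=3, max(0,1)=1, max(0,0)=0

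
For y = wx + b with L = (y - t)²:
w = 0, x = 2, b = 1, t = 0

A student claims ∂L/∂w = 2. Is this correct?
Incorrect

y = (0)(2) + 1 = 1
∂L/∂y = 2(y - t) = 2(1 - 0) = 2
∂y/∂w = x = 2
∂L/∂w = 2 × 2 = 4

Claimed value: 2
Incorrect: The correct gradient is 4.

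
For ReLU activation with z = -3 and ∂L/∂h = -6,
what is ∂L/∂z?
∂L/∂z = 0

h = ReLU(-3) = 0
Since z < 0: ∂h/∂z = 0
∂L/∂z = ∂L/∂h · ∂h/∂z = -6 × 0 = 0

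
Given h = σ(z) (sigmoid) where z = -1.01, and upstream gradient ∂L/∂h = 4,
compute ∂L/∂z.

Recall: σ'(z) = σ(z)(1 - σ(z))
∂L/∂z = 0.7828

σ(-1.01) = 0.267
σ'(-1.01) = σ(-1.01)(1 - σ(-1.01)) = 0.267 × 0.733 = 0.1957
∂L/∂z = ∂L/∂h · σ'(z) = 4 × 0.1957 = 0.7828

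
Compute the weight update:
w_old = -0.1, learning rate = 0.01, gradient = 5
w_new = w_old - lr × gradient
w_new = -0.15

w_new = w - η·∂L/∂w = -0.1 - 0.01×(5) = -0.1 - (0.05) = -0.15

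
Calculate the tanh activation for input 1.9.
0.9562

tanh(1.9) = (e^(1.9) - e^(-1.9))/(e^(1.9) + e^(-1.9)) = 0.9562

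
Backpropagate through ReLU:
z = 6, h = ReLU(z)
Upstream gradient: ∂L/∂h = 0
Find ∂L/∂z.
∂L/∂z = 0

h = ReLU(6) = 6
Since z > 0: ∂h/∂z = 1
∂L/∂z = ∂L/∂h · ∂h/∂z = 0 × 1 = 0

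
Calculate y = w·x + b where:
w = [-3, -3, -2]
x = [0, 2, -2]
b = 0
y = -2

y = (-3)(0) + (-3)(2) + (-2)(-2) + 0 = -2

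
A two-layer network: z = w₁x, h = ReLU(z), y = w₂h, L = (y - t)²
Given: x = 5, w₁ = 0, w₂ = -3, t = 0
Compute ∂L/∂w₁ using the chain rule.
∂L/∂w₁ = 0

Forward pass:
z = w₁x = 0×5 = 0
h = ReLU(0) = 0
y = w₂h = -3×0 = 0

Backward pass:
∂L/∂y = 2(y - t) = 2(0 - 0) = 0
∂y/∂h = w₂ = -3
∂h/∂z = 0 (ReLU derivative)
∂z/∂w₁ = x = 5

∂L/∂w₁ = 0 × -3 × 0 × 5 = 0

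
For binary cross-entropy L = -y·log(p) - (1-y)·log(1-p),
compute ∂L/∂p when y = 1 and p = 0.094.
∂L/∂p = -10.64

∂L/∂p = -y/p + (1-y)/(1-p) = -1/0.094 + 0 = -10.64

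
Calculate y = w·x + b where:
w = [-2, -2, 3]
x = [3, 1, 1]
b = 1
y = -4

y = (-2)(3) + (-2)(1) + (3)(1) + 1 = -4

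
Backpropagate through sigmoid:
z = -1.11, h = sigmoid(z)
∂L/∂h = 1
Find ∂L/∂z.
∂L/∂z = 0.1864

σ(-1.11) = 0.2479
σ'(-1.11) = σ(-1.11)(1 - σ(-1.11)) = 0.2479 × 0.7521 = 0.1864
∂L/∂z = ∂L/∂h · σ'(z) = 1 × 0.1864 = 0.1864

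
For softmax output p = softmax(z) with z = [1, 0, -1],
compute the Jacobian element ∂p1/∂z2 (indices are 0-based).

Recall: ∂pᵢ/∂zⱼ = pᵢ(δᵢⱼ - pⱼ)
∂p1/∂z2 = -0.02203

p = softmax(z) = [0.6652, 0.2447, 0.09003]
p1 = 0.2447, p2 = 0.09003

∂p1/∂z2 = -p1 × p2 = -0.2447 × 0.09003 = -0.02203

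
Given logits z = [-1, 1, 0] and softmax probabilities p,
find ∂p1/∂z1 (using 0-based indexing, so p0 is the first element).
∂p1/∂z1 = 0.2227

p = softmax(z) = [0.09003, 0.6652, 0.2447]
p1 = 0.6652

∂p1/∂z1 = p1(1 - p1) = 0.6652 × (1 - 0.6652) = 0.2227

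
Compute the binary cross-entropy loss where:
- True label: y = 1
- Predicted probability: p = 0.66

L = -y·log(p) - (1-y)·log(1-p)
L = 0.4155

L = -1·log(0.66) - 0·log(0.34) = -log(0.66) = 0.4155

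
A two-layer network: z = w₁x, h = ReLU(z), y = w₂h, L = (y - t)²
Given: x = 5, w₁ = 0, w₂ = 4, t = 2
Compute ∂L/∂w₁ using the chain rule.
∂L/∂w₁ = 0

Forward pass:
z = w₁x = 0×5 = 0
h = ReLU(0) = 0
y = w₂h = 4×0 = 0

Backward pass:
∂L/∂y = 2(y - t) = 2(0 - 2) = -4
∂y/∂h = w₂ = 4
∂h/∂z = 0 (ReLU derivative)
∂z/∂w₁ = x = 5

∂L/∂w₁ = -4 × 4 × 0 × 5 = 0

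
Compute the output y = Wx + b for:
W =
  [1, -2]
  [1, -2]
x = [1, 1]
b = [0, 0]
y = [-1, -1]

Wx = [1×1 + -2×1, 1×1 + -2×1]
   = [-1, -1]
y = Wx + b = [-1 + 0, -1 + 0] = [-1, -1]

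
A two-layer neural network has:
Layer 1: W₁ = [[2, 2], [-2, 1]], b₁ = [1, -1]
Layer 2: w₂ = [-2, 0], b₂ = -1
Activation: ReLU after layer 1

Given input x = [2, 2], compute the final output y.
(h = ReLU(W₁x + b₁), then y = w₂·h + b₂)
y = -19

Layer 1 pre-activation: z₁ = [9, -3]
After ReLU: h = [9, 0]
Layer 2 output: y = -2×9 + 0×0 + -1 = -19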